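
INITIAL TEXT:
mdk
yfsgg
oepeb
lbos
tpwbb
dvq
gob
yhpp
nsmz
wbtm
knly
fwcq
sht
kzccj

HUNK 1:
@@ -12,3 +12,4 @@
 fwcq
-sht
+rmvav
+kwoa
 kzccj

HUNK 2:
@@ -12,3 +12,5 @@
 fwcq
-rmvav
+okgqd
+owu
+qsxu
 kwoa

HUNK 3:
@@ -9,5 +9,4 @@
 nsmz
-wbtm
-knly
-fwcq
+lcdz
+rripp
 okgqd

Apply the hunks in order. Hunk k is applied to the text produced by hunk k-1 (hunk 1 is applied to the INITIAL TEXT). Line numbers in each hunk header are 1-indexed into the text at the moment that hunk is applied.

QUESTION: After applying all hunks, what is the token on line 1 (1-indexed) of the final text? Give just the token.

Hunk 1: at line 12 remove [sht] add [rmvav,kwoa] -> 15 lines: mdk yfsgg oepeb lbos tpwbb dvq gob yhpp nsmz wbtm knly fwcq rmvav kwoa kzccj
Hunk 2: at line 12 remove [rmvav] add [okgqd,owu,qsxu] -> 17 lines: mdk yfsgg oepeb lbos tpwbb dvq gob yhpp nsmz wbtm knly fwcq okgqd owu qsxu kwoa kzccj
Hunk 3: at line 9 remove [wbtm,knly,fwcq] add [lcdz,rripp] -> 16 lines: mdk yfsgg oepeb lbos tpwbb dvq gob yhpp nsmz lcdz rripp okgqd owu qsxu kwoa kzccj
Final line 1: mdk

Answer: mdk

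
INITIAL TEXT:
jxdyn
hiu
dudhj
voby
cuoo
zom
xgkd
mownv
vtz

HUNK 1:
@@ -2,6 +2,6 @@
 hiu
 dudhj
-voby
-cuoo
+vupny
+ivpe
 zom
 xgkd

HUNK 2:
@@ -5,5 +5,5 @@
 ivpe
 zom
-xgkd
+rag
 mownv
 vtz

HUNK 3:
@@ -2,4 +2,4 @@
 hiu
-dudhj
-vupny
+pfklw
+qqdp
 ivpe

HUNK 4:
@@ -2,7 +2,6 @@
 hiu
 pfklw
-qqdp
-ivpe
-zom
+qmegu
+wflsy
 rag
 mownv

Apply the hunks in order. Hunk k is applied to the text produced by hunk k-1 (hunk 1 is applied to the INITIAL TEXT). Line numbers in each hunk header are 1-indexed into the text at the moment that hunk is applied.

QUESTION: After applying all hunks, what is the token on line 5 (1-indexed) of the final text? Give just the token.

Answer: wflsy

Derivation:
Hunk 1: at line 2 remove [voby,cuoo] add [vupny,ivpe] -> 9 lines: jxdyn hiu dudhj vupny ivpe zom xgkd mownv vtz
Hunk 2: at line 5 remove [xgkd] add [rag] -> 9 lines: jxdyn hiu dudhj vupny ivpe zom rag mownv vtz
Hunk 3: at line 2 remove [dudhj,vupny] add [pfklw,qqdp] -> 9 lines: jxdyn hiu pfklw qqdp ivpe zom rag mownv vtz
Hunk 4: at line 2 remove [qqdp,ivpe,zom] add [qmegu,wflsy] -> 8 lines: jxdyn hiu pfklw qmegu wflsy rag mownv vtz
Final line 5: wflsy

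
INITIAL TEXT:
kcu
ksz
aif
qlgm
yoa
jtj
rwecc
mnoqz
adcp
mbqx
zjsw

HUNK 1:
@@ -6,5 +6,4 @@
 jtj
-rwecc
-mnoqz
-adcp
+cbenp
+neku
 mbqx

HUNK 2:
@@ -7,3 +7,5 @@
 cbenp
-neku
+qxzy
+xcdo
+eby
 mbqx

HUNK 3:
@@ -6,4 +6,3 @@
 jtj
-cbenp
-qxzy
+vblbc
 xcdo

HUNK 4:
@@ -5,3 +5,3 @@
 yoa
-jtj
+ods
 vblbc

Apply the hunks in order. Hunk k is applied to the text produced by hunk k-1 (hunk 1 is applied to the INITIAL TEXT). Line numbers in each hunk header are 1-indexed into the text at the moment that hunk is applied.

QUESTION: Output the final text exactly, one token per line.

Hunk 1: at line 6 remove [rwecc,mnoqz,adcp] add [cbenp,neku] -> 10 lines: kcu ksz aif qlgm yoa jtj cbenp neku mbqx zjsw
Hunk 2: at line 7 remove [neku] add [qxzy,xcdo,eby] -> 12 lines: kcu ksz aif qlgm yoa jtj cbenp qxzy xcdo eby mbqx zjsw
Hunk 3: at line 6 remove [cbenp,qxzy] add [vblbc] -> 11 lines: kcu ksz aif qlgm yoa jtj vblbc xcdo eby mbqx zjsw
Hunk 4: at line 5 remove [jtj] add [ods] -> 11 lines: kcu ksz aif qlgm yoa ods vblbc xcdo eby mbqx zjsw

Answer: kcu
ksz
aif
qlgm
yoa
ods
vblbc
xcdo
eby
mbqx
zjsw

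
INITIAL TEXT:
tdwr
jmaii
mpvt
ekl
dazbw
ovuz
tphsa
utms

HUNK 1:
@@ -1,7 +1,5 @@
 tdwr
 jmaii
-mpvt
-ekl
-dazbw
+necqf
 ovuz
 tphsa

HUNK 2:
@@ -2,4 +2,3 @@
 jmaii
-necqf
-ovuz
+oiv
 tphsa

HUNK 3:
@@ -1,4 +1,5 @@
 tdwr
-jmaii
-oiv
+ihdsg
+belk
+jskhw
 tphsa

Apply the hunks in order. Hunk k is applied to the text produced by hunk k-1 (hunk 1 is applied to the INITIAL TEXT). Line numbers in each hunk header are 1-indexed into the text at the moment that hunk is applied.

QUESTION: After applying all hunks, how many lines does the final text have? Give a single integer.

Answer: 6

Derivation:
Hunk 1: at line 1 remove [mpvt,ekl,dazbw] add [necqf] -> 6 lines: tdwr jmaii necqf ovuz tphsa utms
Hunk 2: at line 2 remove [necqf,ovuz] add [oiv] -> 5 lines: tdwr jmaii oiv tphsa utms
Hunk 3: at line 1 remove [jmaii,oiv] add [ihdsg,belk,jskhw] -> 6 lines: tdwr ihdsg belk jskhw tphsa utms
Final line count: 6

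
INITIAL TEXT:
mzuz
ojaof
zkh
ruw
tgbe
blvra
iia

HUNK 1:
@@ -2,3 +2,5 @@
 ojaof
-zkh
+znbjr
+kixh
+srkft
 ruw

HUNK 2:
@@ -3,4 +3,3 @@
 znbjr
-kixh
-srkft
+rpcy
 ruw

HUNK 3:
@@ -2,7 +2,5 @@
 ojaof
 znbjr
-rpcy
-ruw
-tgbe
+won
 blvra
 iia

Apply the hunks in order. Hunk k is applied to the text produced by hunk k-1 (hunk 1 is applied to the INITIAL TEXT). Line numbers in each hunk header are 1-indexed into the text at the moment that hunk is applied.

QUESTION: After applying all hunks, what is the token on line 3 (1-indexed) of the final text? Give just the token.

Answer: znbjr

Derivation:
Hunk 1: at line 2 remove [zkh] add [znbjr,kixh,srkft] -> 9 lines: mzuz ojaof znbjr kixh srkft ruw tgbe blvra iia
Hunk 2: at line 3 remove [kixh,srkft] add [rpcy] -> 8 lines: mzuz ojaof znbjr rpcy ruw tgbe blvra iia
Hunk 3: at line 2 remove [rpcy,ruw,tgbe] add [won] -> 6 lines: mzuz ojaof znbjr won blvra iia
Final line 3: znbjr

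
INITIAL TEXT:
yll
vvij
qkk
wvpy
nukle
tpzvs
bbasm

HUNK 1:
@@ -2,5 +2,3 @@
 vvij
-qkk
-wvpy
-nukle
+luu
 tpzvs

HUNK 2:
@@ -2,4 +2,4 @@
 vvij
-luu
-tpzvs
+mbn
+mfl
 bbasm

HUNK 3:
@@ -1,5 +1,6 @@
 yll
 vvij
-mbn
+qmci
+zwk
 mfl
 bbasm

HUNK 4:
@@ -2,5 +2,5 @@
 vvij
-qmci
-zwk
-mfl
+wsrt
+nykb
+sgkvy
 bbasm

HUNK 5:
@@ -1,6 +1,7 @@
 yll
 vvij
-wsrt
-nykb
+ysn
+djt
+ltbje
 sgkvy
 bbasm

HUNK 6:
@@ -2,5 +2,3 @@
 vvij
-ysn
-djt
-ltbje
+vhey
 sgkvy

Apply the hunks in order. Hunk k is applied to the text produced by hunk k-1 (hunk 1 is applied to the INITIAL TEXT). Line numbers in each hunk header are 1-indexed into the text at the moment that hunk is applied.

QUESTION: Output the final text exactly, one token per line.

Hunk 1: at line 2 remove [qkk,wvpy,nukle] add [luu] -> 5 lines: yll vvij luu tpzvs bbasm
Hunk 2: at line 2 remove [luu,tpzvs] add [mbn,mfl] -> 5 lines: yll vvij mbn mfl bbasm
Hunk 3: at line 1 remove [mbn] add [qmci,zwk] -> 6 lines: yll vvij qmci zwk mfl bbasm
Hunk 4: at line 2 remove [qmci,zwk,mfl] add [wsrt,nykb,sgkvy] -> 6 lines: yll vvij wsrt nykb sgkvy bbasm
Hunk 5: at line 1 remove [wsrt,nykb] add [ysn,djt,ltbje] -> 7 lines: yll vvij ysn djt ltbje sgkvy bbasm
Hunk 6: at line 2 remove [ysn,djt,ltbje] add [vhey] -> 5 lines: yll vvij vhey sgkvy bbasm

Answer: yll
vvij
vhey
sgkvy
bbasm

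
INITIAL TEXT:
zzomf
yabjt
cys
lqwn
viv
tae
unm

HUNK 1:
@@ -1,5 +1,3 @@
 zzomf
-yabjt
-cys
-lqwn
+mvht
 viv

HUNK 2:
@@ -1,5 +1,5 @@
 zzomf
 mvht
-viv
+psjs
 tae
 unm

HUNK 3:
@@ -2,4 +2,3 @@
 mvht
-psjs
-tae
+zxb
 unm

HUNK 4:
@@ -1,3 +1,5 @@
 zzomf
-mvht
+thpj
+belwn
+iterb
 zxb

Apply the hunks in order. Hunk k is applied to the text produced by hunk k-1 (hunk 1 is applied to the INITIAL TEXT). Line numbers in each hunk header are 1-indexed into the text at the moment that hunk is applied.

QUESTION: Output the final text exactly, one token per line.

Answer: zzomf
thpj
belwn
iterb
zxb
unm

Derivation:
Hunk 1: at line 1 remove [yabjt,cys,lqwn] add [mvht] -> 5 lines: zzomf mvht viv tae unm
Hunk 2: at line 1 remove [viv] add [psjs] -> 5 lines: zzomf mvht psjs tae unm
Hunk 3: at line 2 remove [psjs,tae] add [zxb] -> 4 lines: zzomf mvht zxb unm
Hunk 4: at line 1 remove [mvht] add [thpj,belwn,iterb] -> 6 lines: zzomf thpj belwn iterb zxb unm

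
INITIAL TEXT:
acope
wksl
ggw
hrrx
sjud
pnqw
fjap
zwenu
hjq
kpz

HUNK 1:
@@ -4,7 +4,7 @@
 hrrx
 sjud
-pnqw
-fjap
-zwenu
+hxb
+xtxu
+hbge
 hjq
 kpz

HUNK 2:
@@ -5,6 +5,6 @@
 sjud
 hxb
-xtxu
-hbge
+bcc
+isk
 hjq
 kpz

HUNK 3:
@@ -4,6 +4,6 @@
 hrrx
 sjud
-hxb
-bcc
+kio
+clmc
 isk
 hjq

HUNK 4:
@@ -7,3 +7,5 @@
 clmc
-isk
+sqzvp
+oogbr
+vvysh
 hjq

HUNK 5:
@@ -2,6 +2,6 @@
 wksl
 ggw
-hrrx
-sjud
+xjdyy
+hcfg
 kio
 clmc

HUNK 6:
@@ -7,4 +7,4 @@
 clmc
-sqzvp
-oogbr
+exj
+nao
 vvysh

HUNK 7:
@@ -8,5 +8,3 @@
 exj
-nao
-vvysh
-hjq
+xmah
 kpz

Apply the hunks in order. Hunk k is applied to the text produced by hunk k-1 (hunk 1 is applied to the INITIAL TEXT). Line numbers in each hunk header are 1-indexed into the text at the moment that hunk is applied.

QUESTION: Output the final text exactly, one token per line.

Answer: acope
wksl
ggw
xjdyy
hcfg
kio
clmc
exj
xmah
kpz

Derivation:
Hunk 1: at line 4 remove [pnqw,fjap,zwenu] add [hxb,xtxu,hbge] -> 10 lines: acope wksl ggw hrrx sjud hxb xtxu hbge hjq kpz
Hunk 2: at line 5 remove [xtxu,hbge] add [bcc,isk] -> 10 lines: acope wksl ggw hrrx sjud hxb bcc isk hjq kpz
Hunk 3: at line 4 remove [hxb,bcc] add [kio,clmc] -> 10 lines: acope wksl ggw hrrx sjud kio clmc isk hjq kpz
Hunk 4: at line 7 remove [isk] add [sqzvp,oogbr,vvysh] -> 12 lines: acope wksl ggw hrrx sjud kio clmc sqzvp oogbr vvysh hjq kpz
Hunk 5: at line 2 remove [hrrx,sjud] add [xjdyy,hcfg] -> 12 lines: acope wksl ggw xjdyy hcfg kio clmc sqzvp oogbr vvysh hjq kpz
Hunk 6: at line 7 remove [sqzvp,oogbr] add [exj,nao] -> 12 lines: acope wksl ggw xjdyy hcfg kio clmc exj nao vvysh hjq kpz
Hunk 7: at line 8 remove [nao,vvysh,hjq] add [xmah] -> 10 lines: acope wksl ggw xjdyy hcfg kio clmc exj xmah kpz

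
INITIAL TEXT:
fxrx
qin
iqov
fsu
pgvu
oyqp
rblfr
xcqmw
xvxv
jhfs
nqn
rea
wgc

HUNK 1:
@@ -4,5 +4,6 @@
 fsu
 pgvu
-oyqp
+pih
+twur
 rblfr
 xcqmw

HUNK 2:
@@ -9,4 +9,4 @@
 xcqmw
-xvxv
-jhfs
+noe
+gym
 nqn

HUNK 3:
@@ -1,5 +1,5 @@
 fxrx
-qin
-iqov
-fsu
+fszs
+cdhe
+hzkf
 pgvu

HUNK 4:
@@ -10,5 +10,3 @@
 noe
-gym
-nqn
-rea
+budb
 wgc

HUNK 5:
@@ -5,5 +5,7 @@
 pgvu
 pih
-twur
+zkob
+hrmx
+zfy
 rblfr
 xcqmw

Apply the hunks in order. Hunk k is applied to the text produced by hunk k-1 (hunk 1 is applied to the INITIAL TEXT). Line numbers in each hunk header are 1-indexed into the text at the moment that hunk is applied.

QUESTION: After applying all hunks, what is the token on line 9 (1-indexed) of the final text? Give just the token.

Hunk 1: at line 4 remove [oyqp] add [pih,twur] -> 14 lines: fxrx qin iqov fsu pgvu pih twur rblfr xcqmw xvxv jhfs nqn rea wgc
Hunk 2: at line 9 remove [xvxv,jhfs] add [noe,gym] -> 14 lines: fxrx qin iqov fsu pgvu pih twur rblfr xcqmw noe gym nqn rea wgc
Hunk 3: at line 1 remove [qin,iqov,fsu] add [fszs,cdhe,hzkf] -> 14 lines: fxrx fszs cdhe hzkf pgvu pih twur rblfr xcqmw noe gym nqn rea wgc
Hunk 4: at line 10 remove [gym,nqn,rea] add [budb] -> 12 lines: fxrx fszs cdhe hzkf pgvu pih twur rblfr xcqmw noe budb wgc
Hunk 5: at line 5 remove [twur] add [zkob,hrmx,zfy] -> 14 lines: fxrx fszs cdhe hzkf pgvu pih zkob hrmx zfy rblfr xcqmw noe budb wgc
Final line 9: zfy

Answer: zfy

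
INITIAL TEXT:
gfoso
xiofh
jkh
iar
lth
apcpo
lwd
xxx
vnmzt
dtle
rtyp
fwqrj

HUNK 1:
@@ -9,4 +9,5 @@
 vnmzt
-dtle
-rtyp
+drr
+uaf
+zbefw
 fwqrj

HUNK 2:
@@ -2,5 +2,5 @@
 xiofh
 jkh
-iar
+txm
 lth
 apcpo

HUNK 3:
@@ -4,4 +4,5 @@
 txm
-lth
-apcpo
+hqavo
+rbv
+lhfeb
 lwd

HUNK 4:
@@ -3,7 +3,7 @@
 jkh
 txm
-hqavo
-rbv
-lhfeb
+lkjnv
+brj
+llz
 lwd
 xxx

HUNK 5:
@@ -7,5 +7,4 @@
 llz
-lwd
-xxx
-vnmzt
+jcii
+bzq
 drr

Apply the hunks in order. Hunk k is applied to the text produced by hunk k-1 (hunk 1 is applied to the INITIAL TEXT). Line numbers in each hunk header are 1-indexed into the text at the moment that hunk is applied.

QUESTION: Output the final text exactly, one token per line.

Hunk 1: at line 9 remove [dtle,rtyp] add [drr,uaf,zbefw] -> 13 lines: gfoso xiofh jkh iar lth apcpo lwd xxx vnmzt drr uaf zbefw fwqrj
Hunk 2: at line 2 remove [iar] add [txm] -> 13 lines: gfoso xiofh jkh txm lth apcpo lwd xxx vnmzt drr uaf zbefw fwqrj
Hunk 3: at line 4 remove [lth,apcpo] add [hqavo,rbv,lhfeb] -> 14 lines: gfoso xiofh jkh txm hqavo rbv lhfeb lwd xxx vnmzt drr uaf zbefw fwqrj
Hunk 4: at line 3 remove [hqavo,rbv,lhfeb] add [lkjnv,brj,llz] -> 14 lines: gfoso xiofh jkh txm lkjnv brj llz lwd xxx vnmzt drr uaf zbefw fwqrj
Hunk 5: at line 7 remove [lwd,xxx,vnmzt] add [jcii,bzq] -> 13 lines: gfoso xiofh jkh txm lkjnv brj llz jcii bzq drr uaf zbefw fwqrj

Answer: gfoso
xiofh
jkh
txm
lkjnv
brj
llz
jcii
bzq
drr
uaf
zbefw
fwqrj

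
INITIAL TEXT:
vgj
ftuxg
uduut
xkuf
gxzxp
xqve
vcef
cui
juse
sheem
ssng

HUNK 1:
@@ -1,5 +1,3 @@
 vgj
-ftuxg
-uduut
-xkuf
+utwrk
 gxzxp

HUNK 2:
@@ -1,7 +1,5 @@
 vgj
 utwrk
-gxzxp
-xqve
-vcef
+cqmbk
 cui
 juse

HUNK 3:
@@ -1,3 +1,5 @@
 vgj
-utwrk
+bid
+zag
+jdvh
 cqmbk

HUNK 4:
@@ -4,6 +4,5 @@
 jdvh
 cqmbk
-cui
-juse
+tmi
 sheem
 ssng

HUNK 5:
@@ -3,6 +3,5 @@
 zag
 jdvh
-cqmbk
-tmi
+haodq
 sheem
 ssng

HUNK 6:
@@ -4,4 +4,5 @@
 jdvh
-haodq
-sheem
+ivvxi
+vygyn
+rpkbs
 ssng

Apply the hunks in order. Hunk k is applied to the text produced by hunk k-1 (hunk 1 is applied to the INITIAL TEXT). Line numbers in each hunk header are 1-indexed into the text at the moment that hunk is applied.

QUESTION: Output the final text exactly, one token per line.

Answer: vgj
bid
zag
jdvh
ivvxi
vygyn
rpkbs
ssng

Derivation:
Hunk 1: at line 1 remove [ftuxg,uduut,xkuf] add [utwrk] -> 9 lines: vgj utwrk gxzxp xqve vcef cui juse sheem ssng
Hunk 2: at line 1 remove [gxzxp,xqve,vcef] add [cqmbk] -> 7 lines: vgj utwrk cqmbk cui juse sheem ssng
Hunk 3: at line 1 remove [utwrk] add [bid,zag,jdvh] -> 9 lines: vgj bid zag jdvh cqmbk cui juse sheem ssng
Hunk 4: at line 4 remove [cui,juse] add [tmi] -> 8 lines: vgj bid zag jdvh cqmbk tmi sheem ssng
Hunk 5: at line 3 remove [cqmbk,tmi] add [haodq] -> 7 lines: vgj bid zag jdvh haodq sheem ssng
Hunk 6: at line 4 remove [haodq,sheem] add [ivvxi,vygyn,rpkbs] -> 8 lines: vgj bid zag jdvh ivvxi vygyn rpkbs ssng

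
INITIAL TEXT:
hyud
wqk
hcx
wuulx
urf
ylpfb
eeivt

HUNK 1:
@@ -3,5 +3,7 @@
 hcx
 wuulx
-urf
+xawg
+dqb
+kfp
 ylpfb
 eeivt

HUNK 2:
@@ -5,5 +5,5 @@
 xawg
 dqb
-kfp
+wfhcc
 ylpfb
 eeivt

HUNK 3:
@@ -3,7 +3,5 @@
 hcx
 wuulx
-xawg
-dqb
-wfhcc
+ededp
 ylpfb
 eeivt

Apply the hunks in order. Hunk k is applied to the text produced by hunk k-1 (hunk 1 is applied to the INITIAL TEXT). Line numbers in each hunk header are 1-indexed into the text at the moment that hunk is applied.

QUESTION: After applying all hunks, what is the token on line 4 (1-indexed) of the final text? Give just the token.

Hunk 1: at line 3 remove [urf] add [xawg,dqb,kfp] -> 9 lines: hyud wqk hcx wuulx xawg dqb kfp ylpfb eeivt
Hunk 2: at line 5 remove [kfp] add [wfhcc] -> 9 lines: hyud wqk hcx wuulx xawg dqb wfhcc ylpfb eeivt
Hunk 3: at line 3 remove [xawg,dqb,wfhcc] add [ededp] -> 7 lines: hyud wqk hcx wuulx ededp ylpfb eeivt
Final line 4: wuulx

Answer: wuulx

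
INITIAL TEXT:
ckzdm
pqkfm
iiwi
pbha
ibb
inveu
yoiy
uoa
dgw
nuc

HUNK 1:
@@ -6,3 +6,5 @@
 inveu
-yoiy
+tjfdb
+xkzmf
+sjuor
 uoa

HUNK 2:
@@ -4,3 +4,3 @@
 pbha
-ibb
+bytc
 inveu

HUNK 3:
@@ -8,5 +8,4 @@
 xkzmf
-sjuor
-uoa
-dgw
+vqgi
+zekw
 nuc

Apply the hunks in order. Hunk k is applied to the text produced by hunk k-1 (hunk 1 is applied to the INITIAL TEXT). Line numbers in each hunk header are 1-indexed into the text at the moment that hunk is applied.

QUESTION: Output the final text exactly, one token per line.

Answer: ckzdm
pqkfm
iiwi
pbha
bytc
inveu
tjfdb
xkzmf
vqgi
zekw
nuc

Derivation:
Hunk 1: at line 6 remove [yoiy] add [tjfdb,xkzmf,sjuor] -> 12 lines: ckzdm pqkfm iiwi pbha ibb inveu tjfdb xkzmf sjuor uoa dgw nuc
Hunk 2: at line 4 remove [ibb] add [bytc] -> 12 lines: ckzdm pqkfm iiwi pbha bytc inveu tjfdb xkzmf sjuor uoa dgw nuc
Hunk 3: at line 8 remove [sjuor,uoa,dgw] add [vqgi,zekw] -> 11 lines: ckzdm pqkfm iiwi pbha bytc inveu tjfdb xkzmf vqgi zekw nuc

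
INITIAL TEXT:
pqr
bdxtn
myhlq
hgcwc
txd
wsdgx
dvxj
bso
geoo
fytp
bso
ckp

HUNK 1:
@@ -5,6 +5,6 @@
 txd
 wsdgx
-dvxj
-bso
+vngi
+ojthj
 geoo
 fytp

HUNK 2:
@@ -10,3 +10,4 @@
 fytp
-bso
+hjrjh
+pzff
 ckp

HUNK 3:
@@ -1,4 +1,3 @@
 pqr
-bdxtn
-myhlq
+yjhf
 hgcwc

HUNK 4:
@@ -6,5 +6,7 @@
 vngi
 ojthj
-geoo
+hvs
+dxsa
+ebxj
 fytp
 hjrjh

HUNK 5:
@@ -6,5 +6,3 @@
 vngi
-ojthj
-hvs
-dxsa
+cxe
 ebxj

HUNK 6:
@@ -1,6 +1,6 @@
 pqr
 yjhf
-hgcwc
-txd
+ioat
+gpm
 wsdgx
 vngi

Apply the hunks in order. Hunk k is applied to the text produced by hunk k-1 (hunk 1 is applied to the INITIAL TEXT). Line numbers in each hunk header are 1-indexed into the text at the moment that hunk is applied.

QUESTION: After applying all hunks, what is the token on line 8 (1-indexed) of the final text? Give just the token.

Hunk 1: at line 5 remove [dvxj,bso] add [vngi,ojthj] -> 12 lines: pqr bdxtn myhlq hgcwc txd wsdgx vngi ojthj geoo fytp bso ckp
Hunk 2: at line 10 remove [bso] add [hjrjh,pzff] -> 13 lines: pqr bdxtn myhlq hgcwc txd wsdgx vngi ojthj geoo fytp hjrjh pzff ckp
Hunk 3: at line 1 remove [bdxtn,myhlq] add [yjhf] -> 12 lines: pqr yjhf hgcwc txd wsdgx vngi ojthj geoo fytp hjrjh pzff ckp
Hunk 4: at line 6 remove [geoo] add [hvs,dxsa,ebxj] -> 14 lines: pqr yjhf hgcwc txd wsdgx vngi ojthj hvs dxsa ebxj fytp hjrjh pzff ckp
Hunk 5: at line 6 remove [ojthj,hvs,dxsa] add [cxe] -> 12 lines: pqr yjhf hgcwc txd wsdgx vngi cxe ebxj fytp hjrjh pzff ckp
Hunk 6: at line 1 remove [hgcwc,txd] add [ioat,gpm] -> 12 lines: pqr yjhf ioat gpm wsdgx vngi cxe ebxj fytp hjrjh pzff ckp
Final line 8: ebxj

Answer: ebxj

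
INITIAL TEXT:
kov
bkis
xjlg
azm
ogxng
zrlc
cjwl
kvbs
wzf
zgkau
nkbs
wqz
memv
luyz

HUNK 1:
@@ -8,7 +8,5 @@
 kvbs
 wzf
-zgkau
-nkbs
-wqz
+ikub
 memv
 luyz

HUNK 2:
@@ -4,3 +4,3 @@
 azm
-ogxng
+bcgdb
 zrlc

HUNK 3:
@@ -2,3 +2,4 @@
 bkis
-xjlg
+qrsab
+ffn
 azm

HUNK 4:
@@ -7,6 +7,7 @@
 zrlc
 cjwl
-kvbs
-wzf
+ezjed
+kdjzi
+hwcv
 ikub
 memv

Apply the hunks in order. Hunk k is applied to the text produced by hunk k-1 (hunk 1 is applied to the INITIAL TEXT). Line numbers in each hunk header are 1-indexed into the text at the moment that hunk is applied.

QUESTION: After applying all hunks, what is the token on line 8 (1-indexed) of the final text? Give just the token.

Answer: cjwl

Derivation:
Hunk 1: at line 8 remove [zgkau,nkbs,wqz] add [ikub] -> 12 lines: kov bkis xjlg azm ogxng zrlc cjwl kvbs wzf ikub memv luyz
Hunk 2: at line 4 remove [ogxng] add [bcgdb] -> 12 lines: kov bkis xjlg azm bcgdb zrlc cjwl kvbs wzf ikub memv luyz
Hunk 3: at line 2 remove [xjlg] add [qrsab,ffn] -> 13 lines: kov bkis qrsab ffn azm bcgdb zrlc cjwl kvbs wzf ikub memv luyz
Hunk 4: at line 7 remove [kvbs,wzf] add [ezjed,kdjzi,hwcv] -> 14 lines: kov bkis qrsab ffn azm bcgdb zrlc cjwl ezjed kdjzi hwcv ikub memv luyz
Final line 8: cjwl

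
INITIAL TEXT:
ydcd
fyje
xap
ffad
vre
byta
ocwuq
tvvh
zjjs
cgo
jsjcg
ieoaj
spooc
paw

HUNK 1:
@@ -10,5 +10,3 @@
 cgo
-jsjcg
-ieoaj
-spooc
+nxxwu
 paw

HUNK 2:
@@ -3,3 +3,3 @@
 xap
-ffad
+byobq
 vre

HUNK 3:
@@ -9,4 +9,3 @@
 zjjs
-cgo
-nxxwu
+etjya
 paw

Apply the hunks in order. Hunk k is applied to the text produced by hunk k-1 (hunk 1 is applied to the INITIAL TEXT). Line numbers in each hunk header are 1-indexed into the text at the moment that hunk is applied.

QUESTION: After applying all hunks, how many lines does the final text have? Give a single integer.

Answer: 11

Derivation:
Hunk 1: at line 10 remove [jsjcg,ieoaj,spooc] add [nxxwu] -> 12 lines: ydcd fyje xap ffad vre byta ocwuq tvvh zjjs cgo nxxwu paw
Hunk 2: at line 3 remove [ffad] add [byobq] -> 12 lines: ydcd fyje xap byobq vre byta ocwuq tvvh zjjs cgo nxxwu paw
Hunk 3: at line 9 remove [cgo,nxxwu] add [etjya] -> 11 lines: ydcd fyje xap byobq vre byta ocwuq tvvh zjjs etjya paw
Final line count: 11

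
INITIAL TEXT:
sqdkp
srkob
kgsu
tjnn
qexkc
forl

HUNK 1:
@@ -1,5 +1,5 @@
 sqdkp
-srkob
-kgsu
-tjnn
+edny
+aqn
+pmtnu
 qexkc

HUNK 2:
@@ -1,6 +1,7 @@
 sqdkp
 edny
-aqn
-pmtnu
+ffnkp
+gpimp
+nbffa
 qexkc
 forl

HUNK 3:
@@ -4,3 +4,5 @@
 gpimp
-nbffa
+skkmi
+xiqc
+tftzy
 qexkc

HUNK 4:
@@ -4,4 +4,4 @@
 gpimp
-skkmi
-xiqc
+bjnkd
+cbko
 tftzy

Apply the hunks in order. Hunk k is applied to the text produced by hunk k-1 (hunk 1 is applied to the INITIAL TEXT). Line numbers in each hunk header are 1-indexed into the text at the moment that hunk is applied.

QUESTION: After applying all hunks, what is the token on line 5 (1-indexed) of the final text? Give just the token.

Answer: bjnkd

Derivation:
Hunk 1: at line 1 remove [srkob,kgsu,tjnn] add [edny,aqn,pmtnu] -> 6 lines: sqdkp edny aqn pmtnu qexkc forl
Hunk 2: at line 1 remove [aqn,pmtnu] add [ffnkp,gpimp,nbffa] -> 7 lines: sqdkp edny ffnkp gpimp nbffa qexkc forl
Hunk 3: at line 4 remove [nbffa] add [skkmi,xiqc,tftzy] -> 9 lines: sqdkp edny ffnkp gpimp skkmi xiqc tftzy qexkc forl
Hunk 4: at line 4 remove [skkmi,xiqc] add [bjnkd,cbko] -> 9 lines: sqdkp edny ffnkp gpimp bjnkd cbko tftzy qexkc forl
Final line 5: bjnkd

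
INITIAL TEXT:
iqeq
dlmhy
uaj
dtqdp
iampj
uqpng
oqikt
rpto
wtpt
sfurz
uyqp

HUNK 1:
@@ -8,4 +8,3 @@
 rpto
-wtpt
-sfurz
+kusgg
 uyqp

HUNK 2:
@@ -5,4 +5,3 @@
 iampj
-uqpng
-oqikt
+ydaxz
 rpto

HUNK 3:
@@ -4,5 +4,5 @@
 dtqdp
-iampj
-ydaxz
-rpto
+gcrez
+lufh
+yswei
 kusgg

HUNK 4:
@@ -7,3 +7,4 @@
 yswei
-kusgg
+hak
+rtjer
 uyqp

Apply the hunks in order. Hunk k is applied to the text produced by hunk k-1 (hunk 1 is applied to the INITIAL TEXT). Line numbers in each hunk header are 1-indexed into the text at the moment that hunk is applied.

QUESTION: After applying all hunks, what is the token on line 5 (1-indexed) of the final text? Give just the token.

Hunk 1: at line 8 remove [wtpt,sfurz] add [kusgg] -> 10 lines: iqeq dlmhy uaj dtqdp iampj uqpng oqikt rpto kusgg uyqp
Hunk 2: at line 5 remove [uqpng,oqikt] add [ydaxz] -> 9 lines: iqeq dlmhy uaj dtqdp iampj ydaxz rpto kusgg uyqp
Hunk 3: at line 4 remove [iampj,ydaxz,rpto] add [gcrez,lufh,yswei] -> 9 lines: iqeq dlmhy uaj dtqdp gcrez lufh yswei kusgg uyqp
Hunk 4: at line 7 remove [kusgg] add [hak,rtjer] -> 10 lines: iqeq dlmhy uaj dtqdp gcrez lufh yswei hak rtjer uyqp
Final line 5: gcrez

Answer: gcrez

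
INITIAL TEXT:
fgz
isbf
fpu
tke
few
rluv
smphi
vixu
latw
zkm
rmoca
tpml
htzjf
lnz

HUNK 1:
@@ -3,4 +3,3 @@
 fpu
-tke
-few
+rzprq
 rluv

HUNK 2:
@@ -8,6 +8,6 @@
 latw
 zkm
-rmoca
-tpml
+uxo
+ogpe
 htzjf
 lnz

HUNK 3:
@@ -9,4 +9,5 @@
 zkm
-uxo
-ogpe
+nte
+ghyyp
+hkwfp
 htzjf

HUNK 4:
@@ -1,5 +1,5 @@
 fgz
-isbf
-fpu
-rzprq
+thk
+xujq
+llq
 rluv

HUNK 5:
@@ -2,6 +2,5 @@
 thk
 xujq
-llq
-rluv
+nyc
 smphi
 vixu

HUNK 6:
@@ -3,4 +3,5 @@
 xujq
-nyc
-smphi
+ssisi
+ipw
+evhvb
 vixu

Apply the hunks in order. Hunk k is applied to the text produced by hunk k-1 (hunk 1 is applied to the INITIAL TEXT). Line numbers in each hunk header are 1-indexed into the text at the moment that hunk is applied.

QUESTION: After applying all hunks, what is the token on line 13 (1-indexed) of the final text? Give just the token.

Hunk 1: at line 3 remove [tke,few] add [rzprq] -> 13 lines: fgz isbf fpu rzprq rluv smphi vixu latw zkm rmoca tpml htzjf lnz
Hunk 2: at line 8 remove [rmoca,tpml] add [uxo,ogpe] -> 13 lines: fgz isbf fpu rzprq rluv smphi vixu latw zkm uxo ogpe htzjf lnz
Hunk 3: at line 9 remove [uxo,ogpe] add [nte,ghyyp,hkwfp] -> 14 lines: fgz isbf fpu rzprq rluv smphi vixu latw zkm nte ghyyp hkwfp htzjf lnz
Hunk 4: at line 1 remove [isbf,fpu,rzprq] add [thk,xujq,llq] -> 14 lines: fgz thk xujq llq rluv smphi vixu latw zkm nte ghyyp hkwfp htzjf lnz
Hunk 5: at line 2 remove [llq,rluv] add [nyc] -> 13 lines: fgz thk xujq nyc smphi vixu latw zkm nte ghyyp hkwfp htzjf lnz
Hunk 6: at line 3 remove [nyc,smphi] add [ssisi,ipw,evhvb] -> 14 lines: fgz thk xujq ssisi ipw evhvb vixu latw zkm nte ghyyp hkwfp htzjf lnz
Final line 13: htzjf

Answer: htzjf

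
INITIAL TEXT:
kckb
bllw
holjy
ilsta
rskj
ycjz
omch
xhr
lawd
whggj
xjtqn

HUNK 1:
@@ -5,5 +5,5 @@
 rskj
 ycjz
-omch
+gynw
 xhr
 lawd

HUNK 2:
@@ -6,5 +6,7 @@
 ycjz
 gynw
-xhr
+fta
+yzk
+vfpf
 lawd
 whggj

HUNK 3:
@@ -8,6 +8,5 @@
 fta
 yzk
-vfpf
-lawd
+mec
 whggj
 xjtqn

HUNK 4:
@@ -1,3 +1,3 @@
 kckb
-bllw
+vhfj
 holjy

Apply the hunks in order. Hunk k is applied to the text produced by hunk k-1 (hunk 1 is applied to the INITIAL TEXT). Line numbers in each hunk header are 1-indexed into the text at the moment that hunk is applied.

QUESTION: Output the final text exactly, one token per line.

Answer: kckb
vhfj
holjy
ilsta
rskj
ycjz
gynw
fta
yzk
mec
whggj
xjtqn

Derivation:
Hunk 1: at line 5 remove [omch] add [gynw] -> 11 lines: kckb bllw holjy ilsta rskj ycjz gynw xhr lawd whggj xjtqn
Hunk 2: at line 6 remove [xhr] add [fta,yzk,vfpf] -> 13 lines: kckb bllw holjy ilsta rskj ycjz gynw fta yzk vfpf lawd whggj xjtqn
Hunk 3: at line 8 remove [vfpf,lawd] add [mec] -> 12 lines: kckb bllw holjy ilsta rskj ycjz gynw fta yzk mec whggj xjtqn
Hunk 4: at line 1 remove [bllw] add [vhfj] -> 12 lines: kckb vhfj holjy ilsta rskj ycjz gynw fta yzk mec whggj xjtqn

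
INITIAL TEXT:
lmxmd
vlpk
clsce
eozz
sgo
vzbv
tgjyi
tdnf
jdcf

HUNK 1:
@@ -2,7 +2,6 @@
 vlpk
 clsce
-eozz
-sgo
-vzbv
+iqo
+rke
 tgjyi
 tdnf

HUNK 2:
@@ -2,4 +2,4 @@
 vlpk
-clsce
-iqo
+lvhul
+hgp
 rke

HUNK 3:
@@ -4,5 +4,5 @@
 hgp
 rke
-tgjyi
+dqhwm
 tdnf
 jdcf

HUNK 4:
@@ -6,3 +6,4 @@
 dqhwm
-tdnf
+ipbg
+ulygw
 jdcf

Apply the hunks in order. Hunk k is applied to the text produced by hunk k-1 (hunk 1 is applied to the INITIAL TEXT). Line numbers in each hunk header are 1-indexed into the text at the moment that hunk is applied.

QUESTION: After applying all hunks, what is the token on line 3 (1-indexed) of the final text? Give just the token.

Answer: lvhul

Derivation:
Hunk 1: at line 2 remove [eozz,sgo,vzbv] add [iqo,rke] -> 8 lines: lmxmd vlpk clsce iqo rke tgjyi tdnf jdcf
Hunk 2: at line 2 remove [clsce,iqo] add [lvhul,hgp] -> 8 lines: lmxmd vlpk lvhul hgp rke tgjyi tdnf jdcf
Hunk 3: at line 4 remove [tgjyi] add [dqhwm] -> 8 lines: lmxmd vlpk lvhul hgp rke dqhwm tdnf jdcf
Hunk 4: at line 6 remove [tdnf] add [ipbg,ulygw] -> 9 lines: lmxmd vlpk lvhul hgp rke dqhwm ipbg ulygw jdcf
Final line 3: lvhul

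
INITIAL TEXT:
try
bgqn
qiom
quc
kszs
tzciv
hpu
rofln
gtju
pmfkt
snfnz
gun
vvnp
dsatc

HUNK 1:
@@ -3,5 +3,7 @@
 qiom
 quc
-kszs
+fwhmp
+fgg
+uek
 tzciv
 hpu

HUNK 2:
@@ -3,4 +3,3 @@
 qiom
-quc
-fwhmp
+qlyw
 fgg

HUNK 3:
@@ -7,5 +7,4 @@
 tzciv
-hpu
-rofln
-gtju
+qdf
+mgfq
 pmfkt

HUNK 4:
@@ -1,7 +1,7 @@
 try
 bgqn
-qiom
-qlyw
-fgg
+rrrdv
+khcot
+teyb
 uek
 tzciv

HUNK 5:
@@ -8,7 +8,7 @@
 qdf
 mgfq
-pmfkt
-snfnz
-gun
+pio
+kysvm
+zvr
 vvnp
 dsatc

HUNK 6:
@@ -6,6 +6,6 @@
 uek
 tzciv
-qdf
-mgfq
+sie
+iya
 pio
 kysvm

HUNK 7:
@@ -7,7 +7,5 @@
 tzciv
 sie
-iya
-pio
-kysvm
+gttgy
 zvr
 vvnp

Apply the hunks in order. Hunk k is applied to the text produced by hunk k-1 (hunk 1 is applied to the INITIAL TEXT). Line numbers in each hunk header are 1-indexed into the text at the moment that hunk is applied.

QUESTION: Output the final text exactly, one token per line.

Answer: try
bgqn
rrrdv
khcot
teyb
uek
tzciv
sie
gttgy
zvr
vvnp
dsatc

Derivation:
Hunk 1: at line 3 remove [kszs] add [fwhmp,fgg,uek] -> 16 lines: try bgqn qiom quc fwhmp fgg uek tzciv hpu rofln gtju pmfkt snfnz gun vvnp dsatc
Hunk 2: at line 3 remove [quc,fwhmp] add [qlyw] -> 15 lines: try bgqn qiom qlyw fgg uek tzciv hpu rofln gtju pmfkt snfnz gun vvnp dsatc
Hunk 3: at line 7 remove [hpu,rofln,gtju] add [qdf,mgfq] -> 14 lines: try bgqn qiom qlyw fgg uek tzciv qdf mgfq pmfkt snfnz gun vvnp dsatc
Hunk 4: at line 1 remove [qiom,qlyw,fgg] add [rrrdv,khcot,teyb] -> 14 lines: try bgqn rrrdv khcot teyb uek tzciv qdf mgfq pmfkt snfnz gun vvnp dsatc
Hunk 5: at line 8 remove [pmfkt,snfnz,gun] add [pio,kysvm,zvr] -> 14 lines: try bgqn rrrdv khcot teyb uek tzciv qdf mgfq pio kysvm zvr vvnp dsatc
Hunk 6: at line 6 remove [qdf,mgfq] add [sie,iya] -> 14 lines: try bgqn rrrdv khcot teyb uek tzciv sie iya pio kysvm zvr vvnp dsatc
Hunk 7: at line 7 remove [iya,pio,kysvm] add [gttgy] -> 12 lines: try bgqn rrrdv khcot teyb uek tzciv sie gttgy zvr vvnp dsatc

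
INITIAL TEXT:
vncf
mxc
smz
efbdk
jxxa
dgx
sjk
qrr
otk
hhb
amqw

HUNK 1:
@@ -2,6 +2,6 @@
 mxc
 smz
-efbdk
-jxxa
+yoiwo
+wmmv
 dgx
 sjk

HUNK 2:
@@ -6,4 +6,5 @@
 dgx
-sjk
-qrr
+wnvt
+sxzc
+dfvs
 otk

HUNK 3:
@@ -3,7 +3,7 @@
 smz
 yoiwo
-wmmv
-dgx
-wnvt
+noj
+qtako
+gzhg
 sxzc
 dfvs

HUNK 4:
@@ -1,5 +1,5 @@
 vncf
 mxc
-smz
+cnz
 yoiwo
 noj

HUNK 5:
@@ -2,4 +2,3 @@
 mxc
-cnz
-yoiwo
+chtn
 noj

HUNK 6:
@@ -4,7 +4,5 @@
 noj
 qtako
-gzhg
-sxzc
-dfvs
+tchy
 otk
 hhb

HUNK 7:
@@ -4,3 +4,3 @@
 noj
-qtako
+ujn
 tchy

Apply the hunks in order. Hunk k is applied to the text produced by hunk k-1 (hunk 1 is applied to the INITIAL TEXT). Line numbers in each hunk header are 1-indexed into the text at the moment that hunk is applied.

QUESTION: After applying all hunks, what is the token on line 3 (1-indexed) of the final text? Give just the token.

Answer: chtn

Derivation:
Hunk 1: at line 2 remove [efbdk,jxxa] add [yoiwo,wmmv] -> 11 lines: vncf mxc smz yoiwo wmmv dgx sjk qrr otk hhb amqw
Hunk 2: at line 6 remove [sjk,qrr] add [wnvt,sxzc,dfvs] -> 12 lines: vncf mxc smz yoiwo wmmv dgx wnvt sxzc dfvs otk hhb amqw
Hunk 3: at line 3 remove [wmmv,dgx,wnvt] add [noj,qtako,gzhg] -> 12 lines: vncf mxc smz yoiwo noj qtako gzhg sxzc dfvs otk hhb amqw
Hunk 4: at line 1 remove [smz] add [cnz] -> 12 lines: vncf mxc cnz yoiwo noj qtako gzhg sxzc dfvs otk hhb amqw
Hunk 5: at line 2 remove [cnz,yoiwo] add [chtn] -> 11 lines: vncf mxc chtn noj qtako gzhg sxzc dfvs otk hhb amqw
Hunk 6: at line 4 remove [gzhg,sxzc,dfvs] add [tchy] -> 9 lines: vncf mxc chtn noj qtako tchy otk hhb amqw
Hunk 7: at line 4 remove [qtako] add [ujn] -> 9 lines: vncf mxc chtn noj ujn tchy otk hhb amqw
Final line 3: chtn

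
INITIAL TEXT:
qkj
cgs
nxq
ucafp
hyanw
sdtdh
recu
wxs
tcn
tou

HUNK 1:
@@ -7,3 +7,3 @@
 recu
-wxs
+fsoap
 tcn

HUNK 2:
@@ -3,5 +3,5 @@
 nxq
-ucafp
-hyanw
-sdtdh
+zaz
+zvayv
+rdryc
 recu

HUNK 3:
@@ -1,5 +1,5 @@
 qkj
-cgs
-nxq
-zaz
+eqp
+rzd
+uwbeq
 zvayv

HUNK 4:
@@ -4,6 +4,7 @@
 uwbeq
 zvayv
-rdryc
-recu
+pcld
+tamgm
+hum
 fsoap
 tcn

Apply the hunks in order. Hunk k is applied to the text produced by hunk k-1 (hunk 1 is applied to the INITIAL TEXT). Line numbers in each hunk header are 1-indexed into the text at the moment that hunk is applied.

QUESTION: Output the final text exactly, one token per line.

Hunk 1: at line 7 remove [wxs] add [fsoap] -> 10 lines: qkj cgs nxq ucafp hyanw sdtdh recu fsoap tcn tou
Hunk 2: at line 3 remove [ucafp,hyanw,sdtdh] add [zaz,zvayv,rdryc] -> 10 lines: qkj cgs nxq zaz zvayv rdryc recu fsoap tcn tou
Hunk 3: at line 1 remove [cgs,nxq,zaz] add [eqp,rzd,uwbeq] -> 10 lines: qkj eqp rzd uwbeq zvayv rdryc recu fsoap tcn tou
Hunk 4: at line 4 remove [rdryc,recu] add [pcld,tamgm,hum] -> 11 lines: qkj eqp rzd uwbeq zvayv pcld tamgm hum fsoap tcn tou

Answer: qkj
eqp
rzd
uwbeq
zvayv
pcld
tamgm
hum
fsoap
tcn
tou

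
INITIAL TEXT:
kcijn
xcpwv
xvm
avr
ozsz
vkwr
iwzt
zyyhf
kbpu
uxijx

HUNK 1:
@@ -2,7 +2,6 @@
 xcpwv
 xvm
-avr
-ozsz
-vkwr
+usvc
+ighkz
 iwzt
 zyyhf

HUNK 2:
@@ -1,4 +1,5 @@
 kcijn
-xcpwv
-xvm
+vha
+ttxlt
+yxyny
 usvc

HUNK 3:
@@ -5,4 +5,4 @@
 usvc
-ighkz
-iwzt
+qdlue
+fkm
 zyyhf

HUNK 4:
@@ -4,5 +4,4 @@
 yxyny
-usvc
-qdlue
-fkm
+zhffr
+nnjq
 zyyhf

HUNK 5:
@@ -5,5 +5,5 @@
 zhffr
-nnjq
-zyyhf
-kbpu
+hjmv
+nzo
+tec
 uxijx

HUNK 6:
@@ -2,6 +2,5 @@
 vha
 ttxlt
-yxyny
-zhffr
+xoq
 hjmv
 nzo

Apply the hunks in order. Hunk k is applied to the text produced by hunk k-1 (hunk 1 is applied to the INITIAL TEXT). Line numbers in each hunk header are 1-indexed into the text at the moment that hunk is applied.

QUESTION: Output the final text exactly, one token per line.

Hunk 1: at line 2 remove [avr,ozsz,vkwr] add [usvc,ighkz] -> 9 lines: kcijn xcpwv xvm usvc ighkz iwzt zyyhf kbpu uxijx
Hunk 2: at line 1 remove [xcpwv,xvm] add [vha,ttxlt,yxyny] -> 10 lines: kcijn vha ttxlt yxyny usvc ighkz iwzt zyyhf kbpu uxijx
Hunk 3: at line 5 remove [ighkz,iwzt] add [qdlue,fkm] -> 10 lines: kcijn vha ttxlt yxyny usvc qdlue fkm zyyhf kbpu uxijx
Hunk 4: at line 4 remove [usvc,qdlue,fkm] add [zhffr,nnjq] -> 9 lines: kcijn vha ttxlt yxyny zhffr nnjq zyyhf kbpu uxijx
Hunk 5: at line 5 remove [nnjq,zyyhf,kbpu] add [hjmv,nzo,tec] -> 9 lines: kcijn vha ttxlt yxyny zhffr hjmv nzo tec uxijx
Hunk 6: at line 2 remove [yxyny,zhffr] add [xoq] -> 8 lines: kcijn vha ttxlt xoq hjmv nzo tec uxijx

Answer: kcijn
vha
ttxlt
xoq
hjmv
nzo
tec
uxijx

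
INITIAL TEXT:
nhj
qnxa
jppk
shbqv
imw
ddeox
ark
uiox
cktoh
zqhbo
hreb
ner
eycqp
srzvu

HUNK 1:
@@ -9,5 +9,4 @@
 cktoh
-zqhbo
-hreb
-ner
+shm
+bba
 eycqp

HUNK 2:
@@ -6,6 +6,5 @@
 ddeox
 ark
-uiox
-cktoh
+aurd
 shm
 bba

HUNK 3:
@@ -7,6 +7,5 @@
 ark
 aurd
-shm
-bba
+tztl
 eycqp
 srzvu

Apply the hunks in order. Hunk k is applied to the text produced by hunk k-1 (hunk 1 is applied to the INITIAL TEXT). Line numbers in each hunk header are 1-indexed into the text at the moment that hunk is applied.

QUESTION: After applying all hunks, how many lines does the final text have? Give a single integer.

Answer: 11

Derivation:
Hunk 1: at line 9 remove [zqhbo,hreb,ner] add [shm,bba] -> 13 lines: nhj qnxa jppk shbqv imw ddeox ark uiox cktoh shm bba eycqp srzvu
Hunk 2: at line 6 remove [uiox,cktoh] add [aurd] -> 12 lines: nhj qnxa jppk shbqv imw ddeox ark aurd shm bba eycqp srzvu
Hunk 3: at line 7 remove [shm,bba] add [tztl] -> 11 lines: nhj qnxa jppk shbqv imw ddeox ark aurd tztl eycqp srzvu
Final line count: 11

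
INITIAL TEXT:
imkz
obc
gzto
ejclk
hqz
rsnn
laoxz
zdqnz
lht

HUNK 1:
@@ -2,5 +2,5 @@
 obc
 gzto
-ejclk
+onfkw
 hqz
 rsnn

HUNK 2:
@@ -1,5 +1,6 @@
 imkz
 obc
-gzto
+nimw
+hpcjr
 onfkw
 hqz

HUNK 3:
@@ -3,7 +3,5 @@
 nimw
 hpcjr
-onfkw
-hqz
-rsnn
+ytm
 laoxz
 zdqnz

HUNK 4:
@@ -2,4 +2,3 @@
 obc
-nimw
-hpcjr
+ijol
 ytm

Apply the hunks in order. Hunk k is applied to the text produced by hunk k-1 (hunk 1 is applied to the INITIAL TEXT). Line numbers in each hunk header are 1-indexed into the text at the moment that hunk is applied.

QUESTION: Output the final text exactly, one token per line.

Hunk 1: at line 2 remove [ejclk] add [onfkw] -> 9 lines: imkz obc gzto onfkw hqz rsnn laoxz zdqnz lht
Hunk 2: at line 1 remove [gzto] add [nimw,hpcjr] -> 10 lines: imkz obc nimw hpcjr onfkw hqz rsnn laoxz zdqnz lht
Hunk 3: at line 3 remove [onfkw,hqz,rsnn] add [ytm] -> 8 lines: imkz obc nimw hpcjr ytm laoxz zdqnz lht
Hunk 4: at line 2 remove [nimw,hpcjr] add [ijol] -> 7 lines: imkz obc ijol ytm laoxz zdqnz lht

Answer: imkz
obc
ijol
ytm
laoxz
zdqnz
lht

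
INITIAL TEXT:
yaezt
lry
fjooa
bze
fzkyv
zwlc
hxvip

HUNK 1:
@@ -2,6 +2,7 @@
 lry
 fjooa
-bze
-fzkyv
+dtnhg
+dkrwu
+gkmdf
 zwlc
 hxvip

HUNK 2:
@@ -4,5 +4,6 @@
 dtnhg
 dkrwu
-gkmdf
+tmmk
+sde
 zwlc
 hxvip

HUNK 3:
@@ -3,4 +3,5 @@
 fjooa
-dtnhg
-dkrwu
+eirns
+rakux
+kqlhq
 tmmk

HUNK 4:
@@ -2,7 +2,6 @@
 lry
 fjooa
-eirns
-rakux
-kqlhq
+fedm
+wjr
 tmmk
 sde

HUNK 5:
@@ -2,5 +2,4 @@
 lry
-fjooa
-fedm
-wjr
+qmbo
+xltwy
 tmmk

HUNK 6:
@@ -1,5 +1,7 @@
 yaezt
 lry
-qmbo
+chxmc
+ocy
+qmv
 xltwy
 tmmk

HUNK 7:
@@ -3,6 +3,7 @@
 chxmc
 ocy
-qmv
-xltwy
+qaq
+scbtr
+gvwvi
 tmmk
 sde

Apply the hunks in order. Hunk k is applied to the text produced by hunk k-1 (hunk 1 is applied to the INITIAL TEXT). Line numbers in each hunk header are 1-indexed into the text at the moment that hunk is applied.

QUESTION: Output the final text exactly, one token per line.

Hunk 1: at line 2 remove [bze,fzkyv] add [dtnhg,dkrwu,gkmdf] -> 8 lines: yaezt lry fjooa dtnhg dkrwu gkmdf zwlc hxvip
Hunk 2: at line 4 remove [gkmdf] add [tmmk,sde] -> 9 lines: yaezt lry fjooa dtnhg dkrwu tmmk sde zwlc hxvip
Hunk 3: at line 3 remove [dtnhg,dkrwu] add [eirns,rakux,kqlhq] -> 10 lines: yaezt lry fjooa eirns rakux kqlhq tmmk sde zwlc hxvip
Hunk 4: at line 2 remove [eirns,rakux,kqlhq] add [fedm,wjr] -> 9 lines: yaezt lry fjooa fedm wjr tmmk sde zwlc hxvip
Hunk 5: at line 2 remove [fjooa,fedm,wjr] add [qmbo,xltwy] -> 8 lines: yaezt lry qmbo xltwy tmmk sde zwlc hxvip
Hunk 6: at line 1 remove [qmbo] add [chxmc,ocy,qmv] -> 10 lines: yaezt lry chxmc ocy qmv xltwy tmmk sde zwlc hxvip
Hunk 7: at line 3 remove [qmv,xltwy] add [qaq,scbtr,gvwvi] -> 11 lines: yaezt lry chxmc ocy qaq scbtr gvwvi tmmk sde zwlc hxvip

Answer: yaezt
lry
chxmc
ocy
qaq
scbtr
gvwvi
tmmk
sde
zwlc
hxvip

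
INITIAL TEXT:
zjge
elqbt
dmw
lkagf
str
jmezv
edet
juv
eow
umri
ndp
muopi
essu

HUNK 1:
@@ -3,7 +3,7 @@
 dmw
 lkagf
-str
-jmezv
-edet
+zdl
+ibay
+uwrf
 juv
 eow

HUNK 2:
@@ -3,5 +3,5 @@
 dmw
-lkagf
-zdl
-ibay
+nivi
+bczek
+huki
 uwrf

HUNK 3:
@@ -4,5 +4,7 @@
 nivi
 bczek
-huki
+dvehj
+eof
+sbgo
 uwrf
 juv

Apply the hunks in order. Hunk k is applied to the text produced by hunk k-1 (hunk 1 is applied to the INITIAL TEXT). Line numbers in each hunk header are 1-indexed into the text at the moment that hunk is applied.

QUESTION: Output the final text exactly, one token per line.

Hunk 1: at line 3 remove [str,jmezv,edet] add [zdl,ibay,uwrf] -> 13 lines: zjge elqbt dmw lkagf zdl ibay uwrf juv eow umri ndp muopi essu
Hunk 2: at line 3 remove [lkagf,zdl,ibay] add [nivi,bczek,huki] -> 13 lines: zjge elqbt dmw nivi bczek huki uwrf juv eow umri ndp muopi essu
Hunk 3: at line 4 remove [huki] add [dvehj,eof,sbgo] -> 15 lines: zjge elqbt dmw nivi bczek dvehj eof sbgo uwrf juv eow umri ndp muopi essu

Answer: zjge
elqbt
dmw
nivi
bczek
dvehj
eof
sbgo
uwrf
juv
eow
umri
ndp
muopi
essu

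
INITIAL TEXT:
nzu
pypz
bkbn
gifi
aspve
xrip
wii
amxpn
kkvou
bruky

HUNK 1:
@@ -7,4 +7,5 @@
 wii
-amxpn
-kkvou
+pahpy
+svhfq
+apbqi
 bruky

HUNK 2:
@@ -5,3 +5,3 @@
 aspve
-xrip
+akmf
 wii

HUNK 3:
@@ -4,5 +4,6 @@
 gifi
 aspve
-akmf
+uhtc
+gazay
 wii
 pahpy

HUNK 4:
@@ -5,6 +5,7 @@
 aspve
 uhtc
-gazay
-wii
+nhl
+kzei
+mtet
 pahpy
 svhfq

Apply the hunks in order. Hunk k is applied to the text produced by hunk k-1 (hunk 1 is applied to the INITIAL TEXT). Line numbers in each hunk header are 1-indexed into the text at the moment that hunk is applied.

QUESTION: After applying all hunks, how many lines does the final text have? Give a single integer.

Hunk 1: at line 7 remove [amxpn,kkvou] add [pahpy,svhfq,apbqi] -> 11 lines: nzu pypz bkbn gifi aspve xrip wii pahpy svhfq apbqi bruky
Hunk 2: at line 5 remove [xrip] add [akmf] -> 11 lines: nzu pypz bkbn gifi aspve akmf wii pahpy svhfq apbqi bruky
Hunk 3: at line 4 remove [akmf] add [uhtc,gazay] -> 12 lines: nzu pypz bkbn gifi aspve uhtc gazay wii pahpy svhfq apbqi bruky
Hunk 4: at line 5 remove [gazay,wii] add [nhl,kzei,mtet] -> 13 lines: nzu pypz bkbn gifi aspve uhtc nhl kzei mtet pahpy svhfq apbqi bruky
Final line count: 13

Answer: 13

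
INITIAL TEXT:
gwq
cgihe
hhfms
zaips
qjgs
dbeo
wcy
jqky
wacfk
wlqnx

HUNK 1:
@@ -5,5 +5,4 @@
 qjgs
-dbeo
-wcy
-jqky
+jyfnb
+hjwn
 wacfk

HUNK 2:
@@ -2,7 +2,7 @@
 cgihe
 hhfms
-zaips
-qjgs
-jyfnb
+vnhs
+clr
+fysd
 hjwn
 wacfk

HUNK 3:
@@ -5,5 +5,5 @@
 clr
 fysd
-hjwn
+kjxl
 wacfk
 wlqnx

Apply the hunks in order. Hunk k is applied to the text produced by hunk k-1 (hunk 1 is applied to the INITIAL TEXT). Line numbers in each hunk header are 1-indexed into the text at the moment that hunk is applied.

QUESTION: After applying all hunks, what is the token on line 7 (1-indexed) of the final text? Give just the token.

Answer: kjxl

Derivation:
Hunk 1: at line 5 remove [dbeo,wcy,jqky] add [jyfnb,hjwn] -> 9 lines: gwq cgihe hhfms zaips qjgs jyfnb hjwn wacfk wlqnx
Hunk 2: at line 2 remove [zaips,qjgs,jyfnb] add [vnhs,clr,fysd] -> 9 lines: gwq cgihe hhfms vnhs clr fysd hjwn wacfk wlqnx
Hunk 3: at line 5 remove [hjwn] add [kjxl] -> 9 lines: gwq cgihe hhfms vnhs clr fysd kjxl wacfk wlqnx
Final line 7: kjxl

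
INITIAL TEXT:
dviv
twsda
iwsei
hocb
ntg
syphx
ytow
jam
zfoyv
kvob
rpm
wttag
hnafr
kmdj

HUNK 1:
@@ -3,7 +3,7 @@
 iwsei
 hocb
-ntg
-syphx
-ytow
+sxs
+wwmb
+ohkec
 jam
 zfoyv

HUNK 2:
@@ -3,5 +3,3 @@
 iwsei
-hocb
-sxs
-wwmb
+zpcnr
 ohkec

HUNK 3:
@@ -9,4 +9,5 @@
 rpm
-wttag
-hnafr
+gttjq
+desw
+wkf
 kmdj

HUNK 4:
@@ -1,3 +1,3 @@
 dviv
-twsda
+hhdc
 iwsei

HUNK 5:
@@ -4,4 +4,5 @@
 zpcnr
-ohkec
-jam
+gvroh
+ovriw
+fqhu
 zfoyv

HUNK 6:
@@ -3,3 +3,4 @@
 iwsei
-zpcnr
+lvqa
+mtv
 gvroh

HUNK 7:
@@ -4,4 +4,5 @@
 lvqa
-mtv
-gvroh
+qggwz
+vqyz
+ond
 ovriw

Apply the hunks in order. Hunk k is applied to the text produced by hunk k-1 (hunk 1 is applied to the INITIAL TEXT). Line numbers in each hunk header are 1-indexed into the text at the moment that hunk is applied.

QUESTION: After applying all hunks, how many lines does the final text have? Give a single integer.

Hunk 1: at line 3 remove [ntg,syphx,ytow] add [sxs,wwmb,ohkec] -> 14 lines: dviv twsda iwsei hocb sxs wwmb ohkec jam zfoyv kvob rpm wttag hnafr kmdj
Hunk 2: at line 3 remove [hocb,sxs,wwmb] add [zpcnr] -> 12 lines: dviv twsda iwsei zpcnr ohkec jam zfoyv kvob rpm wttag hnafr kmdj
Hunk 3: at line 9 remove [wttag,hnafr] add [gttjq,desw,wkf] -> 13 lines: dviv twsda iwsei zpcnr ohkec jam zfoyv kvob rpm gttjq desw wkf kmdj
Hunk 4: at line 1 remove [twsda] add [hhdc] -> 13 lines: dviv hhdc iwsei zpcnr ohkec jam zfoyv kvob rpm gttjq desw wkf kmdj
Hunk 5: at line 4 remove [ohkec,jam] add [gvroh,ovriw,fqhu] -> 14 lines: dviv hhdc iwsei zpcnr gvroh ovriw fqhu zfoyv kvob rpm gttjq desw wkf kmdj
Hunk 6: at line 3 remove [zpcnr] add [lvqa,mtv] -> 15 lines: dviv hhdc iwsei lvqa mtv gvroh ovriw fqhu zfoyv kvob rpm gttjq desw wkf kmdj
Hunk 7: at line 4 remove [mtv,gvroh] add [qggwz,vqyz,ond] -> 16 lines: dviv hhdc iwsei lvqa qggwz vqyz ond ovriw fqhu zfoyv kvob rpm gttjq desw wkf kmdj
Final line count: 16

Answer: 16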